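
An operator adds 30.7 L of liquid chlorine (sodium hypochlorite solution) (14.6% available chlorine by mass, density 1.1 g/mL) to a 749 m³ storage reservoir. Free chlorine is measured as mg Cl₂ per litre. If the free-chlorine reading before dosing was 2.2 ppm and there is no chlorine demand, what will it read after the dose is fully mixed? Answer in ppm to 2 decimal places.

8.78 ppm

Volume: 749 m³ = 749,000 L.
Mass of solution: 30.7 L × 1000 mL/L × 1.1 g/mL = 33,770 g.
Available chlorine delivered: 33,770 g × 0.146 = 4930 g as Cl₂.
Concentration rise: 4930 g / 749,000 L = 6.583 mg/L = 6.58 ppm.
Final FC: 2.2 + 6.58 = 8.78 ppm.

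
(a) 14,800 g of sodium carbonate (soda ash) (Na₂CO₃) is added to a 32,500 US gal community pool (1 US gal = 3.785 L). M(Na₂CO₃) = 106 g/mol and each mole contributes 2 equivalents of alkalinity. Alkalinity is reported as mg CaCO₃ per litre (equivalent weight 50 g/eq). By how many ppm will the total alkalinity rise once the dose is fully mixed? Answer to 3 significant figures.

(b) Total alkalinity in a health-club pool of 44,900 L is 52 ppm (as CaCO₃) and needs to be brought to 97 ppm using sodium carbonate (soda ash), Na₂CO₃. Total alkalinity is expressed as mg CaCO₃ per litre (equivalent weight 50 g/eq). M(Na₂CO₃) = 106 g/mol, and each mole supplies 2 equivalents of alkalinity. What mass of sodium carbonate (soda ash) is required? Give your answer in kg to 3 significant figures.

(a) Volume: 32,500 US gal × 3.785 L/gal = 123,012 L.
(a) Moles of Na₂CO₃: 14,800 g ÷ 106 g/mol = 139.6 mol → 279.2 eq of alkalinity.
(a) As CaCO₃: 279.2 eq × 50 g/eq = 13,960 g.
(a) Rise: 13,960 g / 123,012 L × 1000 = 113.5 mg/L.

(b) Alkalinity to add: (97 − 52) = 45 mg/L as CaCO₃ × 44,900 L = 2020 g as CaCO₃.
(b) Equivalents: 2020 g ÷ 50 g/eq = 40.41 eq.
(b) Each mole of Na₂CO₃ supplies 2 eq, so 40.41 / 2 = 20.2 mol.
(b) Mass: 20.2 mol × 106 g/mol = 2142 g.

(a) 114 ppm; (b) 2.14 kg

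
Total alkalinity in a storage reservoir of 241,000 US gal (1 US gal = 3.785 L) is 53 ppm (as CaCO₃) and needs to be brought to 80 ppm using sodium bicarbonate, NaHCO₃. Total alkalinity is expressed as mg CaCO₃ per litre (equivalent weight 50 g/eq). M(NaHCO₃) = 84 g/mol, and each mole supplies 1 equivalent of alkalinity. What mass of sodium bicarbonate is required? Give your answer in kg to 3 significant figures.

Volume: 241,000 US gal × 3.785 L/gal = 912,185 L.
Alkalinity to add: (80 − 53) = 27 mg/L as CaCO₃ × 912,185 L = 24,630 g as CaCO₃.
Equivalents: 24,630 g ÷ 50 g/eq = 492.6 eq.
NaHCO₃ supplies 1 eq per mole → 492.6 mol.
Mass: 492.6 mol × 84 g/mol = 41,380 g.

41.4 kg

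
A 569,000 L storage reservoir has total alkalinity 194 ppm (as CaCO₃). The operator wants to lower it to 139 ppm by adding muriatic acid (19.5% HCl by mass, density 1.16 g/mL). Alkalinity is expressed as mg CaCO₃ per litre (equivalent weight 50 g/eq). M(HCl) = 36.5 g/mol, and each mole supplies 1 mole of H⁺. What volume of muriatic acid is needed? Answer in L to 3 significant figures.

101 L

Alkalinity to neutralize: (194 − 139) = 55 mg/L as CaCO₃ × 569,000 L = 31,300 g as CaCO₃.
Equivalents of H⁺ required: 31,300 ÷ 50 g/eq = 625.9 eq = 625.9 mol HCl.
Mass of HCl: 625.9 × 36.5 = 22,850 g.
Mass of 19.5% solution: 22,850 / 0.195 = 117,200 g.
Volume: 117,200 g ÷ 1.16 g/mL = 101,000 mL.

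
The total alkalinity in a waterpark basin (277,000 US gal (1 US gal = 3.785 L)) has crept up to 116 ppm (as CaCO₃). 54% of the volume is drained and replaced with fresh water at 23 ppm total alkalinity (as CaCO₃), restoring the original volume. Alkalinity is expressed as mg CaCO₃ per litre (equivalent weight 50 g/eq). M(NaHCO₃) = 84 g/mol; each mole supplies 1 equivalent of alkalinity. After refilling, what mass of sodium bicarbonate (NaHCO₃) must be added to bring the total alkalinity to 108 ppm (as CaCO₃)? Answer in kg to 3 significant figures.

Volume: 277,000 US gal × 3.785 L/gal = 1,048,445 L.
After draining 54% and refilling: 116 × 0.46 + 23 × 0.54 = 65.78 ppm.
Deficit to target: 108 − 65.78 = 42.22 mg/L.
As CaCO₃: 42.22 mg/L × 1,048,445 L = 44,270 g; ÷ 50 g/eq ÷ 1 = 885.3 mol NaHCO₃.
Mass: 885.3 × 84 = 74,370 g.

74.4 kg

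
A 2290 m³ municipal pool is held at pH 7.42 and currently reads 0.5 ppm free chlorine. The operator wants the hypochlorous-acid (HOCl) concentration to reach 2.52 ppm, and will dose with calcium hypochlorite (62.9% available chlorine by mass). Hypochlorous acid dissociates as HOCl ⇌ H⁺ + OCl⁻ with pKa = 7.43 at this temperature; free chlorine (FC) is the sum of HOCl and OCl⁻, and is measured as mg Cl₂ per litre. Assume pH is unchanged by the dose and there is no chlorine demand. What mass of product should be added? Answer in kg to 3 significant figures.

16.3 kg

Volume: 2290 m³ = 2,290,000 L.
[OCl⁻]/[HOCl] = 10^(pH − pKa) = 10^(7.42 − 7.43) = 0.9772; fraction as HOCl = 1/(1 + 0.9772) = 0.5058.
Free chlorine required for 2.52 ppm HOCl: 2.52 / 0.5058 = 4.983 ppm.
FC to add: 4.983 − 0.5 = 4.483 mg/L as Cl₂.
Cl₂ equivalent: 4.483 mg/L × 2,290,000 L = 10,270 g.
Product at 62.9% available Cl: 10,270 / 0.629 = 16,320 g.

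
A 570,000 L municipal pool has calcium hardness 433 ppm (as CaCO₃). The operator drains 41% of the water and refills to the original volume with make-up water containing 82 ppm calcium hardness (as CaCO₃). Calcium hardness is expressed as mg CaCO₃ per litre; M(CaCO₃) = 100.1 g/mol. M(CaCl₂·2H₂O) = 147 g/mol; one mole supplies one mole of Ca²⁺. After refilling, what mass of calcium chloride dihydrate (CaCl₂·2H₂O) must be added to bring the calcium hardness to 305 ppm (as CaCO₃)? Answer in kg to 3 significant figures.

After draining 41% and refilling: 433 × 0.59 + 82 × 0.41 = 289.09 ppm.
Deficit to target: 305 − 289.09 = 15.91 mg/L.
As CaCO₃: 15.91 mg/L × 570,000 L = 9069 g; ÷ 100.1 = 90.6 mol Ca²⁺.
Mass: 90.6 × 147 = 13,320 g.

13.3 kg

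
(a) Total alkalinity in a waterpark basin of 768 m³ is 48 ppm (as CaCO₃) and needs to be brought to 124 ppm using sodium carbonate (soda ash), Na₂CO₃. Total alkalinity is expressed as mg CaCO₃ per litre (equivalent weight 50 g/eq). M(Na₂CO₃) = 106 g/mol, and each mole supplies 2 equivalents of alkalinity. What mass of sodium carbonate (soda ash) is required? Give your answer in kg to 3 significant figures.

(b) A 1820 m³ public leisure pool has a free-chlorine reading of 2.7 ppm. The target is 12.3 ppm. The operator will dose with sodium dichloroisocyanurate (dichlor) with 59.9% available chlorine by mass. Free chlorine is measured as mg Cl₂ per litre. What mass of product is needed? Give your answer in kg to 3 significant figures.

(a) 61.9 kg; (b) 29.2 kg

(a) Volume: 768 m³ = 768,000 L.
(a) Alkalinity to add: (124 − 48) = 76 mg/L as CaCO₃ × 768,000 L = 58,370 g as CaCO₃.
(a) Equivalents: 58,370 g ÷ 50 g/eq = 1167 eq.
(a) Each mole of Na₂CO₃ supplies 2 eq, so 1167 / 2 = 583.7 mol.
(a) Mass: 583.7 mol × 106 g/mol = 61,870 g.

(b) Volume: 1820 m³ = 1,820,000 L.
(b) Chlorine deficit: 12.3 − 2.7 = 9.6 ppm = 9.6 mg/L as Cl₂.
(b) Cl₂ equivalent needed: 9.6 mg/L × 1,820,000 L = 17,470,000 mg = 17,470 g.
(b) Product at 59.9% available chlorine: 17,470 / 0.599 = 29,170 g.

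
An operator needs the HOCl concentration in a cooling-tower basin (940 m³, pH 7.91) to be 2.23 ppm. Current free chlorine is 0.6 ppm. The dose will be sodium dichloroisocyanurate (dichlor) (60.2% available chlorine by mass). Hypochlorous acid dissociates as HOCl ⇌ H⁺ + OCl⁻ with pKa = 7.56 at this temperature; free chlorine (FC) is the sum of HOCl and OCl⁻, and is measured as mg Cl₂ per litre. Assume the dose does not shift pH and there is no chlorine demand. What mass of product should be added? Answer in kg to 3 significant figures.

Volume: 940 m³ = 940,000 L.
[OCl⁻]/[HOCl] = 10^(pH − pKa) = 10^(7.91 − 7.56) = 2.239; fraction as HOCl = 1/(1 + 2.239) = 0.3088.
Free chlorine required for 2.23 ppm HOCl: 2.23 / 0.3088 = 7.222 ppm.
FC to add: 7.222 − 0.6 = 6.622 mg/L as Cl₂.
Cl₂ equivalent: 6.622 mg/L × 940,000 L = 6225 g.
Product at 60.2% available Cl: 6225 / 0.602 = 10,340 g.

10.3 kg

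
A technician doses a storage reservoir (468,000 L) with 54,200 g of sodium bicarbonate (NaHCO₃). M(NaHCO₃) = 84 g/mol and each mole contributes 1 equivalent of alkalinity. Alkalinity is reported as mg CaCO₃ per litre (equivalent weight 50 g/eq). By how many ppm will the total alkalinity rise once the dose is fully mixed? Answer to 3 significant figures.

68.9 ppm

Moles of NaHCO₃: 54,200 g ÷ 84 g/mol = 645.2 mol → 645.2 eq of alkalinity.
As CaCO₃: 645.2 eq × 50 g/eq = 32,260 g.
Rise: 32,260 g / 468,000 L × 1000 = 68.94 mg/L.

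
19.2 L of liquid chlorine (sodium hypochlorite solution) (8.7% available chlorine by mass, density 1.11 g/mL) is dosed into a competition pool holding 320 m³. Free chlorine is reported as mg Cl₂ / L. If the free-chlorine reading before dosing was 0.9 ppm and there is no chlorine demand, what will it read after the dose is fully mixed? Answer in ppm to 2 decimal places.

Volume: 320 m³ = 320,000 L.
Mass of solution: 19.2 L × 1000 mL/L × 1.11 g/mL = 21,310 g.
Available chlorine delivered: 21,310 g × 0.087 = 1854 g as Cl₂.
Concentration rise: 1854 g / 320,000 L = 5.794 mg/L = 5.79 ppm.
Final FC: 0.9 + 5.79 = 6.69 ppm.

6.69 ppm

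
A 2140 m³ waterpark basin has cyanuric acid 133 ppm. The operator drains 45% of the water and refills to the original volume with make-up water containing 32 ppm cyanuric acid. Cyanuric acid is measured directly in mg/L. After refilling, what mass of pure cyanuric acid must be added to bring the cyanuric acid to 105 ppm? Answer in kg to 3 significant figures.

Volume: 2140 m³ = 2,140,000 L.
After draining 45% and refilling: 133 × 0.55 + 32 × 0.45 = 87.55 ppm.
Deficit to target: 105 − 87.55 = 17.45 mg/L.
Mass: 17.45 mg/L × 2,140,000 L = 37,340 g cyanuric acid.

37.3 kg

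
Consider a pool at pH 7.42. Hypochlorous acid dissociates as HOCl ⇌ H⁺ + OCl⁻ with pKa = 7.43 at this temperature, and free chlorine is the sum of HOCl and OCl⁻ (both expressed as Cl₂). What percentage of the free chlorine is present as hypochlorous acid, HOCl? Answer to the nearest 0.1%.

50.6%

[OCl⁻]/[HOCl] = 10^(pH − pKa) = 10^(7.42 − 7.43) = 10^-0.01 = 0.9772.
Fraction as HOCl = 1 / (1 + 0.9772) = 0.5058.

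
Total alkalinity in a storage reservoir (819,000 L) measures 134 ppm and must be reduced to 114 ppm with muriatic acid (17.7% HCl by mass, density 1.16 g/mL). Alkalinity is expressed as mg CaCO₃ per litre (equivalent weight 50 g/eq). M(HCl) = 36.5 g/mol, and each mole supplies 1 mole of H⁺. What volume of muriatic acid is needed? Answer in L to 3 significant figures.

58.2 L

Alkalinity to neutralize: (134 − 114) = 20 mg/L as CaCO₃ × 819,000 L = 16,380 g as CaCO₃.
Equivalents of H⁺ required: 16,380 ÷ 50 g/eq = 327.6 eq = 327.6 mol HCl.
Mass of HCl: 327.6 × 36.5 = 11,960 g.
Mass of 17.7% solution: 11,960 / 0.177 = 67,560 g.
Volume: 67,560 g ÷ 1.16 g/mL = 58,240 mL.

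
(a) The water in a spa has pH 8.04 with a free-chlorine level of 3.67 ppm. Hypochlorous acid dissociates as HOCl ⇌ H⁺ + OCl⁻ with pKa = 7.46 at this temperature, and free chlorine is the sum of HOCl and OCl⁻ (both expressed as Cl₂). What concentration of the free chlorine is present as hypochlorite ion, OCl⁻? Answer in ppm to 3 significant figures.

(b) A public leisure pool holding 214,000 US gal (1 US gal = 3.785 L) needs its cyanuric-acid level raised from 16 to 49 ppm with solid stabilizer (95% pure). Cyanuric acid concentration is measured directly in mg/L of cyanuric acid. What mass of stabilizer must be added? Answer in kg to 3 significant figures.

(a) [OCl⁻]/[HOCl] = 10^(pH − pKa) = 10^(8.04 − 7.46) = 10^0.58 = 3.802.
(a) Fraction as HOCl = 1 / (1 + 3.802) = 0.2083.
(a) OCl⁻ = (1 − 0.2083) × 3.67 ppm = 2.906 ppm.

(b) Volume: 214,000 US gal × 3.785 L/gal = 809,990 L.
(b) CYA to add: (49 − 16) = 33 mg/L × 809,990 L = 26,730 g cyanuric acid.
(b) At 95% purity: 26,730 / 0.95 = 28,140 g product.

(a) 2.91 ppm; (b) 28.1 kg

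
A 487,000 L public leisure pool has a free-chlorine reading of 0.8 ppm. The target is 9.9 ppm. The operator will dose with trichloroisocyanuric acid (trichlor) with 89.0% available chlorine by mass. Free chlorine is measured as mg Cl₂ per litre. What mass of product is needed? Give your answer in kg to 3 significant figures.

Chlorine deficit: 9.9 − 0.8 = 9.1 ppm = 9.1 mg/L as Cl₂.
Cl₂ equivalent needed: 9.1 mg/L × 487,000 L = 4,432,000 mg = 4432 g.
Product at 89.0% available chlorine: 4432 / 0.89 = 4979 g.

4.98 kg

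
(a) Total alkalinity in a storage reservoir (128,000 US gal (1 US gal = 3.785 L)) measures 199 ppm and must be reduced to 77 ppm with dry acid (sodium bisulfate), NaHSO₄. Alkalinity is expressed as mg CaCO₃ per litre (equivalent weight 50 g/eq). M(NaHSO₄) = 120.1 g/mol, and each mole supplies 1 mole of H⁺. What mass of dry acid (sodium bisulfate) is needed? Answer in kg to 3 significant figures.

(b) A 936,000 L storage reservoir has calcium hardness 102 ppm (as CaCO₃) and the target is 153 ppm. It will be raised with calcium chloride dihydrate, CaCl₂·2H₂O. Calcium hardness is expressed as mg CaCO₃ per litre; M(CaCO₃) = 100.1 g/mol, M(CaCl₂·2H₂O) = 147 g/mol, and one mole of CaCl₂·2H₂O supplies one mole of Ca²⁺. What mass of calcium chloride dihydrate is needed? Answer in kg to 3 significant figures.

(a) Volume: 128,000 US gal × 3.785 L/gal = 484,480 L.
(a) Alkalinity to neutralize: (199 − 77) = 122 mg/L as CaCO₃ × 484,480 L = 59,110 g as CaCO₃.
(a) Equivalents of H⁺ required: 59,110 ÷ 50 g/eq = 1182 eq = 1182 mol NaHSO₄.
(a) Mass of NaHSO₄: 1182 × 120.1 = 142,000 g.

(b) Hardness to add: (153 − 102) = 51 mg/L as CaCO₃ × 936,000 L = 47,740 g as CaCO₃.
(b) Moles of Ca²⁺ (1 mol Ca²⁺ ≡ 1 mol CaCO₃): 47,740 / 100.1 g/mol = 476.9 mol.
(b) Mass of CaCl₂·2H₂O: 476.9 × 147 = 70,100 g.

(a) 142 kg; (b) 70.1 kg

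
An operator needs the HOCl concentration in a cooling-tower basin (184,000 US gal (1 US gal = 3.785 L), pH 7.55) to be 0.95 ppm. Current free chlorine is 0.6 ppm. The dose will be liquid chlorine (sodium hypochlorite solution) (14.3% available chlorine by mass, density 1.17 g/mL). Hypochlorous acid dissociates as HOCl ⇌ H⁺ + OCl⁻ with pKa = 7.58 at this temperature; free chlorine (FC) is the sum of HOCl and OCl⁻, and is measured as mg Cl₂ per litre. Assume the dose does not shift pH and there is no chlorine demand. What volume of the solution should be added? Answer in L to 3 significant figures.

Volume: 184,000 US gal × 3.785 L/gal = 696,440 L.
[OCl⁻]/[HOCl] = 10^(pH − pKa) = 10^(7.55 − 7.58) = 0.9333; fraction as HOCl = 1/(1 + 0.9333) = 0.5173.
Free chlorine required for 0.95 ppm HOCl: 0.95 / 0.5173 = 1.837 ppm.
FC to add: 1.837 − 0.6 = 1.237 mg/L as Cl₂.
Cl₂ equivalent: 1.237 mg/L × 696,440 L = 861.2 g.
Product at 14.3% available Cl: 861.2 / 0.143 = 6022 g.
Volume: 6022 g ÷ 1.17 g/mL = 5147 mL.

5.15 L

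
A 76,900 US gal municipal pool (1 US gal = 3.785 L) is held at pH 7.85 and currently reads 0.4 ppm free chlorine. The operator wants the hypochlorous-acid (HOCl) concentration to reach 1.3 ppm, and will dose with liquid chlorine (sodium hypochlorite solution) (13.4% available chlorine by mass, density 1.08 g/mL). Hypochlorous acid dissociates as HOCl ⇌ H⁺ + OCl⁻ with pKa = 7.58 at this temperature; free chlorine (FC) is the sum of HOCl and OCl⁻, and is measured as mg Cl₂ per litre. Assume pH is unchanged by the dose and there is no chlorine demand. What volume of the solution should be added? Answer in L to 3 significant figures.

6.68 L

Volume: 76,900 US gal × 3.785 L/gal = 291,066 L.
[OCl⁻]/[HOCl] = 10^(pH − pKa) = 10^(7.85 − 7.58) = 1.862; fraction as HOCl = 1/(1 + 1.862) = 0.3494.
Free chlorine required for 1.3 ppm HOCl: 1.3 / 0.3494 = 3.721 ppm.
FC to add: 3.721 − 0.4 = 3.321 mg/L as Cl₂.
Cl₂ equivalent: 3.321 mg/L × 291,066 L = 966.5 g.
Product at 13.4% available Cl: 966.5 / 0.134 = 7213 g.
Volume: 7213 g ÷ 1.08 g/mL = 6679 mL.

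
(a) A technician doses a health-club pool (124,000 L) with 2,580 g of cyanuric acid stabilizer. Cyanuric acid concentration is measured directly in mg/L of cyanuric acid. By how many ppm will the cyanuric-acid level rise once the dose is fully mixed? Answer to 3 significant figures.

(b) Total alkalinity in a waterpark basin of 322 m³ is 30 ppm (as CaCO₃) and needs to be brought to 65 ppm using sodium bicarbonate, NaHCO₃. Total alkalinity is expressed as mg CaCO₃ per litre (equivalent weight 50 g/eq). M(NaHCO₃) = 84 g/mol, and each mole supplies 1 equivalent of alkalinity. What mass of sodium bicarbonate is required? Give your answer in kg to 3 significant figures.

(a) 20.8 ppm; (b) 18.9 kg

(a) Rise: 2,580 g / 124,000 L × 1000 = 20.81 mg/L.

(b) Volume: 322 m³ = 322,000 L.
(b) Alkalinity to add: (65 − 30) = 35 mg/L as CaCO₃ × 322,000 L = 11,270 g as CaCO₃.
(b) Equivalents: 11,270 g ÷ 50 g/eq = 225.4 eq.
(b) NaHCO₃ supplies 1 eq per mole → 225.4 mol.
(b) Mass: 225.4 mol × 84 g/mol = 18,930 g.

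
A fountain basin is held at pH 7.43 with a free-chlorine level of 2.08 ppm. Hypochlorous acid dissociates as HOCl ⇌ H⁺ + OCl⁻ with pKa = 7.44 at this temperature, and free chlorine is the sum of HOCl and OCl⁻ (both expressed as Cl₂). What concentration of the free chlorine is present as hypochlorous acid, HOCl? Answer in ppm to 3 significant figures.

1.05 ppm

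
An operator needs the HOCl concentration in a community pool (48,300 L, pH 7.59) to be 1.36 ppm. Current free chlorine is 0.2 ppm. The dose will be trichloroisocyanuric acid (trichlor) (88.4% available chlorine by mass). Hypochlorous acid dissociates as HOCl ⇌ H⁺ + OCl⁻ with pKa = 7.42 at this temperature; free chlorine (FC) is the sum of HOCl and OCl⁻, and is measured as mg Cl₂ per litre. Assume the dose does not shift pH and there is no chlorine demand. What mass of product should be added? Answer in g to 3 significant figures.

[OCl⁻]/[HOCl] = 10^(pH − pKa) = 10^(7.59 − 7.42) = 1.479; fraction as HOCl = 1/(1 + 1.479) = 0.4034.
Free chlorine required for 1.36 ppm HOCl: 1.36 / 0.4034 = 3.372 ppm.
FC to add: 3.372 − 0.2 = 3.172 mg/L as Cl₂.
Cl₂ equivalent: 3.172 mg/L × 48,300 L = 153.2 g.
Product at 88.4% available Cl: 153.2 / 0.884 = 173.3 g.

173 g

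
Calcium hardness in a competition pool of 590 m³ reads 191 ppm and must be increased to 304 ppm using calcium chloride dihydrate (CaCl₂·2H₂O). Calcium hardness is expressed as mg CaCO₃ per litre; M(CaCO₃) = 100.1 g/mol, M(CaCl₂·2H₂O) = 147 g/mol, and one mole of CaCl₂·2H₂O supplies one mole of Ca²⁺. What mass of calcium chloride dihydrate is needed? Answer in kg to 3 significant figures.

97.9 kg

Volume: 590 m³ = 590,000 L.
Hardness to add: (304 − 191) = 113 mg/L as CaCO₃ × 590,000 L = 66,670 g as CaCO₃.
Moles of Ca²⁺ (1 mol Ca²⁺ ≡ 1 mol CaCO₃): 66,670 / 100.1 g/mol = 666 mol.
Mass of CaCl₂·2H₂O: 666 × 147 = 97,910 g.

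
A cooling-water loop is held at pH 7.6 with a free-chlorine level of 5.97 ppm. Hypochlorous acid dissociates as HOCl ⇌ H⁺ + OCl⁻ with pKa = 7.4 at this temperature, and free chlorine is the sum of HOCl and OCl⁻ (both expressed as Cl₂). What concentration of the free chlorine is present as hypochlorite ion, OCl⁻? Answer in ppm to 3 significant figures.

[OCl⁻]/[HOCl] = 10^(pH − pKa) = 10^(7.6 − 7.4) = 10^0.20 = 1.585.
Fraction as HOCl = 1 / (1 + 1.585) = 0.3869.
OCl⁻ = (1 − 0.3869) × 5.97 ppm = 3.66 ppm.

3.66 ppm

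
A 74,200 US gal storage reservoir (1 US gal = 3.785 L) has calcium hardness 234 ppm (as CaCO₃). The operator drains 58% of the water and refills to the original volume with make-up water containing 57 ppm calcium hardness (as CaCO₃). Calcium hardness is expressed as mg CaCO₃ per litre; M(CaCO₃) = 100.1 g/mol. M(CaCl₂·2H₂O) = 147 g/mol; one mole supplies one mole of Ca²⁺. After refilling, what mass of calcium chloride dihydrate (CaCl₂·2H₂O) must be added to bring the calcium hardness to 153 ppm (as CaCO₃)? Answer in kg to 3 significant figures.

Volume: 74,200 US gal × 3.785 L/gal = 280,847 L.
After draining 58% and refilling: 234 × 0.42 + 57 × 0.58 = 131.34 ppm.
Deficit to target: 153 − 131.34 = 21.66 mg/L.
As CaCO₃: 21.66 mg/L × 280,847 L = 6083 g; ÷ 100.1 = 60.77 mol Ca²⁺.
Mass: 60.77 × 147 = 8933 g.

8.93 kg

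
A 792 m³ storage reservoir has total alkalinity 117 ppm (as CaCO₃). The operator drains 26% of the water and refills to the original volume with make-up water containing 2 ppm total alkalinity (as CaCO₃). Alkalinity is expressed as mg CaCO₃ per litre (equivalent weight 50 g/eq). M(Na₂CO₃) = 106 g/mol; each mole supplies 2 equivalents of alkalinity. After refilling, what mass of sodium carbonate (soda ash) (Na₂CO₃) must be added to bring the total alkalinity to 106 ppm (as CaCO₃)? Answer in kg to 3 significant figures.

15.9 kg

Volume: 792 m³ = 792,000 L.
After draining 26% and refilling: 117 × 0.74 + 2 × 0.26 = 87.1 ppm.
Deficit to target: 106 − 87.1 = 18.9 mg/L.
As CaCO₃: 18.9 mg/L × 792,000 L = 14,970 g; ÷ 50 g/eq ÷ 2 = 149.7 mol Na₂CO₃.
Mass: 149.7 × 106 = 15,870 g.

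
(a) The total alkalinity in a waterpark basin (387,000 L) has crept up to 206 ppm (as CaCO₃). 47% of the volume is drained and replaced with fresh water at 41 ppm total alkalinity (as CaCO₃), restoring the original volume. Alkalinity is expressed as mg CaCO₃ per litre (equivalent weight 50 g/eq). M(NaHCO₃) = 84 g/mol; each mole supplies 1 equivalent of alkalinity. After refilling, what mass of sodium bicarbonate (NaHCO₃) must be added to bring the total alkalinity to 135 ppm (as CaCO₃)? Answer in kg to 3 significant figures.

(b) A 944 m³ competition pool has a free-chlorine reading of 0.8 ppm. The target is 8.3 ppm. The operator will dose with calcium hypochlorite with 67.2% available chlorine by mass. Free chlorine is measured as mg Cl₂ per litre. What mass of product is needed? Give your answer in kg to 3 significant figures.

(a) 4.26 kg; (b) 10.5 kg

(a) After draining 47% and refilling: 206 × 0.53 + 41 × 0.47 = 128.45 ppm.
(a) Deficit to target: 135 − 128.45 = 6.55 mg/L.
(a) As CaCO₃: 6.55 mg/L × 387,000 L = 2535 g; ÷ 50 g/eq ÷ 1 = 50.7 mol NaHCO₃.
(a) Mass: 50.7 × 84 = 4259 g.

(b) Volume: 944 m³ = 944,000 L.
(b) Chlorine deficit: 8.3 − 0.8 = 7.5 ppm = 7.5 mg/L as Cl₂.
(b) Cl₂ equivalent needed: 7.5 mg/L × 944,000 L = 7,080,000 mg = 7080 g.
(b) Product at 67.2% available chlorine: 7080 / 0.672 = 10,540 g.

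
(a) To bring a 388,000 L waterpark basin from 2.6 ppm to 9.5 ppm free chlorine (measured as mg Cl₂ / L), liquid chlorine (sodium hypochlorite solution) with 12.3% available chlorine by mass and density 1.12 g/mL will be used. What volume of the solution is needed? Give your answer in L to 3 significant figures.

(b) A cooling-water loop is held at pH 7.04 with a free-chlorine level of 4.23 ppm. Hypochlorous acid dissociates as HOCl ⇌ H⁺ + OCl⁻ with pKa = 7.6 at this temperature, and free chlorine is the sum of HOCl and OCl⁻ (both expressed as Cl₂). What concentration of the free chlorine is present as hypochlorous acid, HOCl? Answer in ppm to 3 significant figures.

(a) 19.4 L; (b) 3.32 ppm

(a) Chlorine deficit: 9.5 − 2.6 = 6.9 ppm = 6.9 mg/L as Cl₂.
(a) Cl₂ equivalent needed: 6.9 mg/L × 388,000 L = 2,677,000 mg = 2677 g.
(a) Product at 12.3% available chlorine: 2677 / 0.123 = 21,770 g.
(a) Volume at density 1.12 g/mL: 21,770 g ÷ 1.12 g/mL = 19,430 mL.

(b) [OCl⁻]/[HOCl] = 10^(pH − pKa) = 10^(7.04 − 7.6) = 10^-0.56 = 0.2754.
(b) Fraction as HOCl = 1 / (1 + 0.2754) = 0.7841.
(b) HOCl = 0.7841 × 4.23 ppm = 3.317 ppm.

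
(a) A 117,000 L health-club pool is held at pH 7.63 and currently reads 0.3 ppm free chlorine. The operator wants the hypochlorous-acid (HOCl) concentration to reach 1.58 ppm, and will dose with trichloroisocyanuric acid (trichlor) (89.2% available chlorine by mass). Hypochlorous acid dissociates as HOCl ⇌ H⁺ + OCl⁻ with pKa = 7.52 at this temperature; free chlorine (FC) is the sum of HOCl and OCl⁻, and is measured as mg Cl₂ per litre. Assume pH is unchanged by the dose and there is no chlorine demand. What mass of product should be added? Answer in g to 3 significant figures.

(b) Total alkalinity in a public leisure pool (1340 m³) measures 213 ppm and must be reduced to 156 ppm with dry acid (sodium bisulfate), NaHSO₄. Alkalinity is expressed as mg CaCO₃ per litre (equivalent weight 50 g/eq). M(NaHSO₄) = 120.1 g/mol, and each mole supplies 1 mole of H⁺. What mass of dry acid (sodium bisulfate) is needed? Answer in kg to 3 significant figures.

(a) 435 g; (b) 183 kg

(a) [OCl⁻]/[HOCl] = 10^(pH − pKa) = 10^(7.63 − 7.52) = 1.288; fraction as HOCl = 1/(1 + 1.288) = 0.437.
(a) Free chlorine required for 1.58 ppm HOCl: 1.58 / 0.437 = 3.615 ppm.
(a) FC to add: 3.615 − 0.3 = 3.315 mg/L as Cl₂.
(a) Cl₂ equivalent: 3.315 mg/L × 117,000 L = 387.9 g.
(a) Product at 89.2% available Cl: 387.9 / 0.892 = 434.9 g.

(b) Volume: 1340 m³ = 1,340,000 L.
(b) Alkalinity to neutralize: (213 − 156) = 57 mg/L as CaCO₃ × 1,340,000 L = 76,380 g as CaCO₃.
(b) Equivalents of H⁺ required: 76,380 ÷ 50 g/eq = 1528 eq = 1528 mol NaHSO₄.
(b) Mass of NaHSO₄: 1528 × 120.1 = 183,500 g.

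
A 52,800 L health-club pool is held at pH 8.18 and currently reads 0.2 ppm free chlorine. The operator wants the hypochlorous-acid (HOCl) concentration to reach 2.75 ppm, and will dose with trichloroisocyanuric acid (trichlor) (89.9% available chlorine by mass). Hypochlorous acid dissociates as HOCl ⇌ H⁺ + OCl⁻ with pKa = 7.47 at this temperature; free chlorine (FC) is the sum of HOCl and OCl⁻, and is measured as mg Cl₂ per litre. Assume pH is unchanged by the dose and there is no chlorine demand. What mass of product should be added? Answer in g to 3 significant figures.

978 g

[OCl⁻]/[HOCl] = 10^(pH − pKa) = 10^(8.18 − 7.47) = 5.129; fraction as HOCl = 1/(1 + 5.129) = 0.1632.
Free chlorine required for 2.75 ppm HOCl: 2.75 / 0.1632 = 16.85 ppm.
FC to add: 16.85 − 0.2 = 16.65 mg/L as Cl₂.
Cl₂ equivalent: 16.65 mg/L × 52,800 L = 879.3 g.
Product at 89.9% available Cl: 879.3 / 0.899 = 978.1 g.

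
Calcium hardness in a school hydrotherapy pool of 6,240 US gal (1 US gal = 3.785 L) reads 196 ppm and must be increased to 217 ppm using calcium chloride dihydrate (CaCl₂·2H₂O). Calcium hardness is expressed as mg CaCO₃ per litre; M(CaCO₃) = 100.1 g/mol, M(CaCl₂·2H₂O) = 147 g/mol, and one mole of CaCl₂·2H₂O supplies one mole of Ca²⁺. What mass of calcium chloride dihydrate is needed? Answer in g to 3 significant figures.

Volume: 6,240 US gal × 3.785 L/gal = 23,618 L.
Hardness to add: (217 − 196) = 21 mg/L as CaCO₃ × 23,618 L = 496 g as CaCO₃.
Moles of Ca²⁺ (1 mol Ca²⁺ ≡ 1 mol CaCO₃): 496 / 100.1 g/mol = 4.955 mol.
Mass of CaCl₂·2H₂O: 4.955 × 147 = 728.4 g.

728 g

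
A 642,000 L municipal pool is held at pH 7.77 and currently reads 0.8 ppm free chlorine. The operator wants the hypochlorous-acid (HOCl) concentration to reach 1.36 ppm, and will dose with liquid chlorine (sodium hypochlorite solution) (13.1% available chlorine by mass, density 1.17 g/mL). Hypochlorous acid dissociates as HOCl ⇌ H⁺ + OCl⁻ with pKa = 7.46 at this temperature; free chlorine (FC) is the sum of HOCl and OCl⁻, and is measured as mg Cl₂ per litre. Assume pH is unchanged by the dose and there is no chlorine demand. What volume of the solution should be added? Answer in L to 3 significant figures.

[OCl⁻]/[HOCl] = 10^(pH − pKa) = 10^(7.77 − 7.46) = 2.042; fraction as HOCl = 1/(1 + 2.042) = 0.3288.
Free chlorine required for 1.36 ppm HOCl: 1.36 / 0.3288 = 4.137 ppm.
FC to add: 4.137 − 0.8 = 3.337 mg/L as Cl₂.
Cl₂ equivalent: 3.337 mg/L × 642,000 L = 2142 g.
Product at 13.1% available Cl: 2142 / 0.131 = 16,350 g.
Volume: 16,350 g ÷ 1.17 g/mL = 13,980 mL.

14.0 L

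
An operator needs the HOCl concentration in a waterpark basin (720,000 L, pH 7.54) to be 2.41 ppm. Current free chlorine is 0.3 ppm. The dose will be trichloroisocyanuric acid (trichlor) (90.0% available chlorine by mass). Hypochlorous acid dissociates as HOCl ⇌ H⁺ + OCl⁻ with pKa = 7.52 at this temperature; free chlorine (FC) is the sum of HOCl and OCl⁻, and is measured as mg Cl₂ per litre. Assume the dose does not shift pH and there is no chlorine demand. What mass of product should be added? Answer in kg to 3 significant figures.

[OCl⁻]/[HOCl] = 10^(pH − pKa) = 10^(7.54 − 7.52) = 1.047; fraction as HOCl = 1/(1 + 1.047) = 0.4885.
Free chlorine required for 2.41 ppm HOCl: 2.41 / 0.4885 = 4.934 ppm.
FC to add: 4.934 − 0.3 = 4.634 mg/L as Cl₂.
Cl₂ equivalent: 4.634 mg/L × 720,000 L = 3336 g.
Product at 90.0% available Cl: 3336 / 0.9 = 3707 g.

3.71 kg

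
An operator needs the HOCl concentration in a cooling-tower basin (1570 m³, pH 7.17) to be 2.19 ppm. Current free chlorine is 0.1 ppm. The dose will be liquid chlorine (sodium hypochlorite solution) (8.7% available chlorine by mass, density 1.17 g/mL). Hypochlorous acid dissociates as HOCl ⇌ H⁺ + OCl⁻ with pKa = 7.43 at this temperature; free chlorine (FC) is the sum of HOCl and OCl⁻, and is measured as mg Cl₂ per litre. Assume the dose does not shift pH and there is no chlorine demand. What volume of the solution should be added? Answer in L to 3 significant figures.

50.8 L

Volume: 1570 m³ = 1,570,000 L.
[OCl⁻]/[HOCl] = 10^(pH − pKa) = 10^(7.17 − 7.43) = 0.5495; fraction as HOCl = 1/(1 + 0.5495) = 0.6454.
Free chlorine required for 2.19 ppm HOCl: 2.19 / 0.6454 = 3.393 ppm.
FC to add: 3.393 − 0.1 = 3.293 mg/L as Cl₂.
Cl₂ equivalent: 3.293 mg/L × 1,570,000 L = 5171 g.
Product at 8.7% available Cl: 5171 / 0.087 = 59,430 g.
Volume: 59,430 g ÷ 1.17 g/mL = 50,800 mL.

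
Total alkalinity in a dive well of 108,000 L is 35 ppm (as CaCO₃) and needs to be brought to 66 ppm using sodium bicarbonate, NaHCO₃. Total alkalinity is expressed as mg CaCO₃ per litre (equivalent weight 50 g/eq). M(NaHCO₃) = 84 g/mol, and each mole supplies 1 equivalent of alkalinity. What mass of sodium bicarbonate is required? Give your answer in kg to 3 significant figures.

Alkalinity to add: (66 − 35) = 31 mg/L as CaCO₃ × 108,000 L = 3348 g as CaCO₃.
Equivalents: 3348 g ÷ 50 g/eq = 66.96 eq.
NaHCO₃ supplies 1 eq per mole → 66.96 mol.
Mass: 66.96 mol × 84 g/mol = 5625 g.

5.62 kg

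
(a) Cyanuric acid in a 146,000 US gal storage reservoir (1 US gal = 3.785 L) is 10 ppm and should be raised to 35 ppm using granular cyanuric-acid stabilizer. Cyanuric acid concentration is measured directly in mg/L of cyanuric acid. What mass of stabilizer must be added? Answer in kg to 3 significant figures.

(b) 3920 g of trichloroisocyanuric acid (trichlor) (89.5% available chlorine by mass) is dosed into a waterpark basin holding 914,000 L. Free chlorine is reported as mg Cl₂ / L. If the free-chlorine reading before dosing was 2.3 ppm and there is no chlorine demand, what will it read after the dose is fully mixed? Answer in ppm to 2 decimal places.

(a) Volume: 146,000 US gal × 3.785 L/gal = 552,610 L.
(a) CYA to add: (35 − 10) = 25 mg/L × 552,610 L = 13,820 g cyanuric acid.

(b) Available chlorine delivered: 3920 g × 0.895 = 3508 g as Cl₂.
(b) Concentration rise: 3508 g / 914,000 L = 3.839 mg/L = 3.84 ppm.
(b) Final FC: 2.3 + 3.84 = 6.14 ppm.

(a) 13.8 kg; (b) 6.14 ppm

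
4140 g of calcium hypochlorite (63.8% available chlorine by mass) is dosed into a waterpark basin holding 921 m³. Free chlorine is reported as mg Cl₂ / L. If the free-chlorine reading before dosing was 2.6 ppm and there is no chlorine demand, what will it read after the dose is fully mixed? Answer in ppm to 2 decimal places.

5.47 ppm

Volume: 921 m³ = 921,000 L.
Available chlorine delivered: 4140 g × 0.638 = 2641 g as Cl₂.
Concentration rise: 2641 g / 921,000 L = 2.868 mg/L = 2.87 ppm.
Final FC: 2.6 + 2.87 = 5.47 ppm.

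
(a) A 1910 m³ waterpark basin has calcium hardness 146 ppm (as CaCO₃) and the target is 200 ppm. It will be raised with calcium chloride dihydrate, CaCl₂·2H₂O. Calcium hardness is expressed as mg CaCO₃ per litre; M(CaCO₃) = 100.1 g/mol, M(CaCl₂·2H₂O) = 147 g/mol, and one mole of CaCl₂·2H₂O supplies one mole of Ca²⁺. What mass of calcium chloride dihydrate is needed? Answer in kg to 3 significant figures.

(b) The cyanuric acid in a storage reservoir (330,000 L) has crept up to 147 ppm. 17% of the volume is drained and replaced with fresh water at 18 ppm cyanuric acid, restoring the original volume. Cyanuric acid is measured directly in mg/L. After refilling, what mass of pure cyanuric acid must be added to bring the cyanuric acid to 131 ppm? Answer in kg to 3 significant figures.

(a) 151 kg; (b) 1.96 kg

(a) Volume: 1910 m³ = 1,910,000 L.
(a) Hardness to add: (200 − 146) = 54 mg/L as CaCO₃ × 1,910,000 L = 103,100 g as CaCO₃.
(a) Moles of Ca²⁺ (1 mol Ca²⁺ ≡ 1 mol CaCO₃): 103,100 / 100.1 g/mol = 1030 mol.
(a) Mass of CaCl₂·2H₂O: 1030 × 147 = 151,500 g.

(b) After draining 17% and refilling: 147 × 0.83 + 18 × 0.17 = 125.07 ppm.
(b) Deficit to target: 131 − 125.07 = 5.93 mg/L.
(b) Mass: 5.93 mg/L × 330,000 L = 1957 g cyanuric acid.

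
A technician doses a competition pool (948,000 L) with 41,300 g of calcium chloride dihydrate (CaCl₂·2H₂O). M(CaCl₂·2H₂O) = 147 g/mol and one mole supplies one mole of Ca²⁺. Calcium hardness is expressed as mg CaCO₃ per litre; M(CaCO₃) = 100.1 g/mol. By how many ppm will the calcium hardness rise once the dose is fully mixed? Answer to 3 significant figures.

Moles of Ca²⁺: 41,300 g ÷ 147 g/mol = 281 mol.
As CaCO₃: 281 mol × 100.1 g/mol = 28,120 g.
Rise: 28,120 g / 948,000 L × 1000 = 29.67 mg/L.

29.7 ppm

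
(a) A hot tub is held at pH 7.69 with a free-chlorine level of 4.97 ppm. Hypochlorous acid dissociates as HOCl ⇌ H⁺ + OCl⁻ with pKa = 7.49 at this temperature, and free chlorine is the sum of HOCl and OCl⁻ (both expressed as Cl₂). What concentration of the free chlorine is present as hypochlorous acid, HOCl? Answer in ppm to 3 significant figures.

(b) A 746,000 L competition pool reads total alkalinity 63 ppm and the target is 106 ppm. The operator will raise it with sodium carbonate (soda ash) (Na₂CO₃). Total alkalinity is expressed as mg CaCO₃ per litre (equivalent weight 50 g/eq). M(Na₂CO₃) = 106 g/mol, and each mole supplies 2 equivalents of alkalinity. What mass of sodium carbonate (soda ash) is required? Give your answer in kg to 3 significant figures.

(a) 1.92 ppm; (b) 34.0 kg

(a) [OCl⁻]/[HOCl] = 10^(pH − pKa) = 10^(7.69 − 7.49) = 10^0.20 = 1.585.
(a) Fraction as HOCl = 1 / (1 + 1.585) = 0.3869.
(a) HOCl = 0.3869 × 4.97 ppm = 1.923 ppm.

(b) Alkalinity to add: (106 − 63) = 43 mg/L as CaCO₃ × 746,000 L = 32,080 g as CaCO₃.
(b) Equivalents: 32,080 g ÷ 50 g/eq = 641.6 eq.
(b) Each mole of Na₂CO₃ supplies 2 eq, so 641.6 / 2 = 320.8 mol.
(b) Mass: 320.8 mol × 106 g/mol = 34,000 g.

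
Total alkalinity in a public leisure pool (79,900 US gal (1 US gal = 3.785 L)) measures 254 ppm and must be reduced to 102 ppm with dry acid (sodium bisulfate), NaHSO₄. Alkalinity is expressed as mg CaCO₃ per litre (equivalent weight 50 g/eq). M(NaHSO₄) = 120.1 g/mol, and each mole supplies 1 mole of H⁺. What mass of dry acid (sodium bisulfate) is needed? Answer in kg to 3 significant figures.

110 kg

Volume: 79,900 US gal × 3.785 L/gal = 302,422 L.
Alkalinity to neutralize: (254 − 102) = 152 mg/L as CaCO₃ × 302,422 L = 45,970 g as CaCO₃.
Equivalents of H⁺ required: 45,970 ÷ 50 g/eq = 919.4 eq = 919.4 mol NaHSO₄.
Mass of NaHSO₄: 919.4 × 120.1 = 110,400 g.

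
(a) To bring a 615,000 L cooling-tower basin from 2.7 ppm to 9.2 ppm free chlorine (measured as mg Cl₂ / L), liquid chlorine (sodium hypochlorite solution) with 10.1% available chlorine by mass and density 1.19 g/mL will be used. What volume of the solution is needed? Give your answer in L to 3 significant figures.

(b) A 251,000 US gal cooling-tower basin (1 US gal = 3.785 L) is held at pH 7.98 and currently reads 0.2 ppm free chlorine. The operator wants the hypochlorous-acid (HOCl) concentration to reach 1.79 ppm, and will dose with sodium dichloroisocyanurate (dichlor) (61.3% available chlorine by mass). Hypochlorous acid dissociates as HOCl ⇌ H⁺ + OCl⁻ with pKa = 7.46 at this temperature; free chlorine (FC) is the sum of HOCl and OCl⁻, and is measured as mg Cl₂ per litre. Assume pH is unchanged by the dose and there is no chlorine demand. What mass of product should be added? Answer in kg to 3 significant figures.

(a) Chlorine deficit: 9.2 − 2.7 = 6.5 ppm = 6.5 mg/L as Cl₂.
(a) Cl₂ equivalent needed: 6.5 mg/L × 615,000 L = 3,998,000 mg = 3998 g.
(a) Product at 10.1% available chlorine: 3998 / 0.101 = 39,580 g.
(a) Volume at density 1.19 g/mL: 39,580 g ÷ 1.19 g/mL = 33,260 mL.

(b) Volume: 251,000 US gal × 3.785 L/gal = 950,035 L.
(b) [OCl⁻]/[HOCl] = 10^(pH − pKa) = 10^(7.98 − 7.46) = 3.311; fraction as HOCl = 1/(1 + 3.311) = 0.2319.
(b) Free chlorine required for 1.79 ppm HOCl: 1.79 / 0.2319 = 7.717 ppm.
(b) FC to add: 7.717 − 0.2 = 7.517 mg/L as Cl₂.
(b) Cl₂ equivalent: 7.517 mg/L × 950,035 L = 7142 g.
(b) Product at 61.3% available Cl: 7142 / 0.613 = 11,650 g.

(a) 33.3 L; (b) 11.7 kg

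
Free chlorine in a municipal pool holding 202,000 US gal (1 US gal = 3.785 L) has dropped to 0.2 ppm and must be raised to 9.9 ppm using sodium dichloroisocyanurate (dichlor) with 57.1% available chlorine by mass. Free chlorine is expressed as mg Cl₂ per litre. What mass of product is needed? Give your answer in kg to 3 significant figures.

Volume: 202,000 US gal × 3.785 L/gal = 764,570 L.
Chlorine deficit: 9.9 − 0.2 = 9.7 ppm = 9.7 mg/L as Cl₂.
Cl₂ equivalent needed: 9.7 mg/L × 764,570 L = 7,416,000 mg = 7416 g.
Product at 57.1% available chlorine: 7416 / 0.571 = 12,990 g.

13.0 kg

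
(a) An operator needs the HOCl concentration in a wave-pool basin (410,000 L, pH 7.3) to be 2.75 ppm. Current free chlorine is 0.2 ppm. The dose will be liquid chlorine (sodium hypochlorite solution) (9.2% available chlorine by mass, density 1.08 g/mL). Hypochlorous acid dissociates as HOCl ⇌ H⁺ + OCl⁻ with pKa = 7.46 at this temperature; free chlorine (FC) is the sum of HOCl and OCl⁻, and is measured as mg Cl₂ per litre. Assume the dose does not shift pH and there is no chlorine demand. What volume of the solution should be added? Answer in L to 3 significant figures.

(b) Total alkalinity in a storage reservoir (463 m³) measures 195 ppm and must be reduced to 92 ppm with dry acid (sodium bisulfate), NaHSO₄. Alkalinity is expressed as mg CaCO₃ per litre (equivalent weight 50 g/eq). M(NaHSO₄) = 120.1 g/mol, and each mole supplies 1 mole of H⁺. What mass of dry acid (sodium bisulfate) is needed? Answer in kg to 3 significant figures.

(a) 18.4 L; (b) 115 kg

(a) [OCl⁻]/[HOCl] = 10^(pH − pKa) = 10^(7.3 − 7.46) = 0.6918; fraction as HOCl = 1/(1 + 0.6918) = 0.5911.
(a) Free chlorine required for 2.75 ppm HOCl: 2.75 / 0.5911 = 4.653 ppm.
(a) FC to add: 4.653 − 0.2 = 4.453 mg/L as Cl₂.
(a) Cl₂ equivalent: 4.453 mg/L × 410,000 L = 1826 g.
(a) Product at 9.2% available Cl: 1826 / 0.092 = 19,840 g.
(a) Volume: 19,840 g ÷ 1.08 g/mL = 18,370 mL.

(b) Volume: 463 m³ = 463,000 L.
(b) Alkalinity to neutralize: (195 − 92) = 103 mg/L as CaCO₃ × 463,000 L = 47,690 g as CaCO₃.
(b) Equivalents of H⁺ required: 47,690 ÷ 50 g/eq = 953.8 eq = 953.8 mol NaHSO₄.
(b) Mass of NaHSO₄: 953.8 × 120.1 = 114,500 g.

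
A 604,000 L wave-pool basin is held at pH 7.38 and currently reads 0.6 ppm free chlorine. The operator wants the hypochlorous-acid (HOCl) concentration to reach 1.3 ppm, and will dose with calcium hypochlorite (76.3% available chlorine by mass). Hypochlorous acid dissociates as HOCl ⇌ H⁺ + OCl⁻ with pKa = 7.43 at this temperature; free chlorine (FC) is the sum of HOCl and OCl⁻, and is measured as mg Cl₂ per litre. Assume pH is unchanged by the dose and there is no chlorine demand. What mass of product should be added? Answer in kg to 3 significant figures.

1.47 kg

[OCl⁻]/[HOCl] = 10^(pH − pKa) = 10^(7.38 − 7.43) = 0.8913; fraction as HOCl = 1/(1 + 0.8913) = 0.5288.
Free chlorine required for 1.3 ppm HOCl: 1.3 / 0.5288 = 2.459 ppm.
FC to add: 2.459 − 0.6 = 1.859 mg/L as Cl₂.
Cl₂ equivalent: 1.859 mg/L × 604,000 L = 1123 g.
Product at 76.3% available Cl: 1123 / 0.763 = 1471 g.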